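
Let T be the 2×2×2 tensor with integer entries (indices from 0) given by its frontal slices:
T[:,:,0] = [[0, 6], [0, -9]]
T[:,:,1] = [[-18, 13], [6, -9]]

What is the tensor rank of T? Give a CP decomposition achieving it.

rank(T) = 2

Lower bound: the mode-2 unfolding of T (rows indexed by j, columns by (i,k) = (0,0), (0,1), (1,0), (1,1)) is [[0, -18, 0, 6], [6, 13, -9, -9]].
There the 2×2 minor on rows j ∈ {0, 1}, columns (i,k) ∈ {(0,0), (0,1)} is det [[0, -18], [6, 13]] = 108 ≠ 0, so this unfolding has rank ≥ 2; CP rank is at least every unfolding rank, so rank(T) ≥ 2. (Unfolding ranks only ever bound the CP rank from below — rank(T) can be strictly larger than all of them — so the matching upper bound has to come from an explicit 2-term decomposition.)
Upper bound — finding two terms. Write S_k = T[:,:,k] for the frontal slices: S₀ = [[0, 6], [0, -9]], S₁ = [[-18, 13], [6, -9]].
If T = a₁ ⊗ b₁ ⊗ c₁ + a₂ ⊗ b₂ ⊗ c₂ then each S_k = c₁[k]·a₁b₁ᵀ + c₂[k]·a₂b₂ᵀ. S₀ and S₁ are linearly independent, so a₁b₁ᵀ and a₂b₂ᵀ must span the same plane of matrices: they are the rank-1 matrices of the form x·S₀ + y·S₁.
det(x·S₀ + y·S₁) is 126·xy + 84·y² = 42·(3·x + 2·y)(y), vanishing at (x:y) = (2:-3) and (1:0).
M₁ = 2·S₀ − 3·S₁ = [[54, -27], [-18, 9]] = 9·[3, -1][2, -1]ᵀ and M₂ = S₀ = [[0, 6], [0, -9]] = 3·[2, -3][0, 1]ᵀ, so take a₁ = [3, -1], b₁ = [2, -1], a₂ = [2, -3], b₂ = [0, 1].
Each slice is an integer combination of E₁ = a₁b₁ᵀ and E₂ = a₂b₂ᵀ: S₀ = 3·E₂, S₁ = −3·E₁ + 2·E₂; reading off coefficients, c₁ = [0, -3] and c₂ = [3, 2].
Hence T = [3, -1] ⊗ [2, -1] ⊗ [0, -3] + [2, -3] ⊗ [0, 1] ⊗ [3, 2], so rank(T) ≤ 2.
These bounds meet, so rank(T) = 2.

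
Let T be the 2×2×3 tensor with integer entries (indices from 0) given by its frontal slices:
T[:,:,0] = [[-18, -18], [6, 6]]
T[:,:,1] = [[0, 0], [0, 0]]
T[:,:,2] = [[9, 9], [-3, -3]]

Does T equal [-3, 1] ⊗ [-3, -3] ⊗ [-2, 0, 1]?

Yes

Reconstruct entrywise from the claimed factors. For example, T[0,1,0] = -18 and Σₗ aₗ[0]bₗ[1]cₗ[0] = (-3)·(-3)·(-2) = -18; checking all 12 entries, every one matches. The claim holds.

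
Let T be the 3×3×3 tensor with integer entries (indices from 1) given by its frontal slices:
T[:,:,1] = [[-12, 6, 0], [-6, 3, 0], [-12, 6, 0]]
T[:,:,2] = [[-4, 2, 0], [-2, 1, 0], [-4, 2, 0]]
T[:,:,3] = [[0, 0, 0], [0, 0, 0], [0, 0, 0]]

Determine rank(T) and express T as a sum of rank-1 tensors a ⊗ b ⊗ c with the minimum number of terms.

Lower bound: T ≠ 0 (e.g. T[1,1,1] = -12), so rank(T) ≥ 1.
Upper bound: the mode-1 fibre T[:,1,1] = [-12, -6, -12] gives a = [2, 1, 2] (primitive direction); the mode-2 fibre T[1,:,1] = [-12, 6, 0] gives b = [2, -1, 0]; then c[k] = T[1,1,k] / (a[1]·b[1]) = [-12, -4, 0] / 4 = [-3, -1, 0].
Expanding [2, 1, 2] ⊗ [2, -1, 0] ⊗ [-3, -1, 0] reproduces all 27 entries of T, so T = [2, 1, 2] ⊗ [2, -1, 0] ⊗ [-3, -1, 0] and rank(T) ≤ 1.
These bounds meet, so rank(T) = 1.

rank(T) = 1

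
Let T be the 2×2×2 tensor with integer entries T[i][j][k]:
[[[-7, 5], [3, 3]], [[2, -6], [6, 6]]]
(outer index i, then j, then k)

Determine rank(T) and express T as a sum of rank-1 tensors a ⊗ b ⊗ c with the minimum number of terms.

Lower bound: in the mode-3 unfolding of T (rows indexed by k, columns by (i,j)) the 2×2 minor on rows k ∈ {0, 1}, columns (i,j) ∈ {(0,0), (0,1)} is det [[-7, 3], [5, 3]] = -36 ≠ 0, so that unfolding has rank ≥ 2 and hence rank(T) ≥ 2 (CP rank is at least every unfolding rank, though it can be larger).
Upper bound: with S_k = T[:,:,k], the two rank-1 terms a₁b₁ᵀ, a₂b₂ᵀ are the rank-1 members of the pencil x·S₀ + y·S₁.
det(x·S₀ + y·S₁) is −48·x² + 48·y² = (-48)·(x − y)(x + y), vanishing at (x:y) = (1:1) and (1:-1).
M₁ = S₀ + S₁ = [[-2, 6], [-4, 12]] = (-2)·(1, 2)(1, -3)ᵀ and M₂ = S₀ − S₁ = [[-12, 0], [8, 0]] = (-4)·(3, -2)(1, 0)ᵀ, so take a₁ = (1, 2), b₁ = (1, -3), a₂ = (3, -2), b₂ = (1, 0).
Each slice is an integer combination of E₁ = a₁b₁ᵀ and E₂ = a₂b₂ᵀ: S₀ = −E₁ − 2·E₂, S₁ = −E₁ + 2·E₂; reading off coefficients, c₁ = (-1, -1) and c₂ = (-2, 2).
Hence T = (1, 2) ⊗ (1, -3) ⊗ (-1, -1) + (3, -2) ⊗ (1, 0) ⊗ (-2, 2), so rank(T) ≤ 2.
These bounds meet, so rank(T) = 2.

rank(T) = 2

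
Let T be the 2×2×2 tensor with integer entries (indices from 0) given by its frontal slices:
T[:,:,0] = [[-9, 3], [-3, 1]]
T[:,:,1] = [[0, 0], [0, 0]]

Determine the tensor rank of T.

1

Lower bound: T ≠ 0 (e.g. T[0,0,0] = -9), so rank(T) ≥ 1.
Upper bound: if T = a ⊗ b ⊗ c then every fibre of T is a multiple of the corresponding factor, so read the factors off the fibres through the nonzero entry T[0,0,0] = -9.
The mode-1 fibre T[:,0,0] = [-9, -3] gives a = (3, 1) (primitive direction); the mode-2 fibre T[0,:,0] = [-9, 3] gives b = (3, -1); then c[k] = T[0,0,k] / (a[0]·b[0]) = [-9, 0] / 9 = (-1, 0).
Expanding (3, 1) ⊗ (3, -1) ⊗ (-1, 0) reproduces all 8 entries of T, so T = (3, 1) ⊗ (3, -1) ⊗ (-1, 0) and rank(T) ≤ 1.
These bounds meet, so rank(T) = 1.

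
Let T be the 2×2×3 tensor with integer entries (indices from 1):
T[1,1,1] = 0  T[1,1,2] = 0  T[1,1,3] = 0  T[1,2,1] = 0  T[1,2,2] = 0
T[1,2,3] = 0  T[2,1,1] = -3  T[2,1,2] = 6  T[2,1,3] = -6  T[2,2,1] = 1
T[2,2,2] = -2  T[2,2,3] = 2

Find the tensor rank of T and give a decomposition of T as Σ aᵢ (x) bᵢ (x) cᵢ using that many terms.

rank(T) = 1

Lower bound: T ≠ 0 (e.g. T[2,1,1] = -3), so rank(T) ≥ 1.
Upper bound: if T = a (x) b (x) c then every fibre of T is a multiple of the corresponding factor, so read the factors off the fibres through the nonzero entry T[2,1,1] = -3.
The mode-1 fibre T[:,1,1] = [0, -3] gives a = [0, 1] (primitive direction); the mode-2 fibre T[2,:,1] = [-3, 1] gives b = [3, -1]; then c[k] = T[2,1,k] / (a[2]·b[1]) = [-3, 6, -6] / 3 = [-1, 2, -2].
Expanding [0, 1] (x) [3, -1] (x) [-1, 2, -2] reproduces all 12 entries of T, so T = [0, 1] (x) [3, -1] (x) [-1, 2, -2] and rank(T) ≤ 1.
These bounds meet, so rank(T) = 1.
Check entry T[1,2,3] = 0: (0)·(-1)·(-2) = 0.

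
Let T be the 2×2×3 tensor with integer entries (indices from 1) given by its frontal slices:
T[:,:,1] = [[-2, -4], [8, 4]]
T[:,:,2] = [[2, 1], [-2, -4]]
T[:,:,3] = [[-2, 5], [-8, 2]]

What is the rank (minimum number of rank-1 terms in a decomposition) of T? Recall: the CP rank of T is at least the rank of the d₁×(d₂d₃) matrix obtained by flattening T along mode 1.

3

Lower bound: the mode-3 unfolding of T (rows indexed by k, columns by (i,j) = (1,1), (1,2), (2,1), (2,2)) is [[-2, -4, 8, 4], [2, 1, -2, -4], [-2, 5, -8, 2]].
There the 3×3 minor on rows k ∈ {1, 2, 3}, columns (i,j) ∈ {(1,1), (1,2), (2,1)} is det [[-2, -4, 8], [2, 1, -2], [-2, 5, -8]] = 12 ≠ 0, so this unfolding has rank ≥ 3; CP rank is at least every unfolding rank, so rank(T) ≥ 3. (Unfolding ranks only ever bound the CP rank from below — rank(T) can be strictly larger than all of them — so the matching upper bound has to come from an explicit 3-term decomposition.)
Upper bound: T is a sum of 3 rank-1 terms, T = (1, -2) ∘ (2, 1) ∘ (-2, 1, 1) + (1, 0) ∘ (1, -1) ∘ (2, -2, 0) + (1, 1) ∘ (1, -1) ∘ (0, 2, -4) (written with every a and b primitive with positive leading entry and the scale carried by c; CP decompositions are not unique, and this one is verified by expanding entrywise), so rank(T) ≤ 3.
These bounds meet, so rank(T) = 3.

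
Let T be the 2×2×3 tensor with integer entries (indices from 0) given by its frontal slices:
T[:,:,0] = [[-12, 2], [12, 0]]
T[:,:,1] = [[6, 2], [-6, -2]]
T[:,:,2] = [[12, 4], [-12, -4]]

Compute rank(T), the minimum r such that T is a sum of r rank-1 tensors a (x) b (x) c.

2

Lower bound: in the mode-1 unfolding of T (rows indexed by i, columns by (j,k)) the 2×2 minor on rows i ∈ {0, 1}, columns (j,k) ∈ {(0,0), (1,0)} is det [[-12, 2], [12, 0]] = -24 ≠ 0, so that unfolding has rank ≥ 2 and hence rank(T) ≥ 2 (CP rank is at least every unfolding rank, though it can be larger).
Upper bound: with S_k = T[:,:,k], the two rank-1 terms a₁b₁ᵀ, a₂b₂ᵀ are the rank-1 members of the pencil x·S₀ + y·S₁.
det(x·S₀ + y·S₁) is −24·x² + 12·xy = (-12)·(2·x − y)(x), vanishing at (x:y) = (1:2) and (0:1).
M₁ = S₀ + 2·S₁ = [[0, 6], [0, -4]] = 2·[3, -2][0, 1]ᵀ and M₂ = S₁ = [[6, 2], [-6, -2]] = 2·[1, -1][3, 1]ᵀ, so take a₁ = [3, -2], b₁ = [0, 1], a₂ = [1, -1], b₂ = [3, 1].
Each slice is an integer combination of E₁ = a₁b₁ᵀ and E₂ = a₂b₂ᵀ: S₀ = 2·E₁ − 4·E₂, S₁ = 2·E₂, S₂ = 4·E₂; reading off coefficients, c₁ = [2, 0, 0] and c₂ = [-4, 2, 4].
Hence T = [3, -2] (x) [0, 1] (x) [2, 0, 0] + [1, -1] (x) [3, 1] (x) [-4, 2, 4], so rank(T) ≤ 2.
These bounds meet, so rank(T) = 2.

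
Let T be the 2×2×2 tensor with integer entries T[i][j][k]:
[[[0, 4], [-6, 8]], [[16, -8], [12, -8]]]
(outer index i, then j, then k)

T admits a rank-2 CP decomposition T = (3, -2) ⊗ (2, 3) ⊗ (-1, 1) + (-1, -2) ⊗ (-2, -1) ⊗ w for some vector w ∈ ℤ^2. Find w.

w = (3, -1)

Subtract the known terms from T to get the rank-1 residual R = (-1, -2) ⊗ (-2, -1) ⊗ w, so R[i,j,k] = a[i]·b[j]·w[k]. Pick indices with nonzero a[0]·b[0] = (-1)·(-2) = 2. Only the fibre through (0,0,·) is needed: R[0,0,:] = T[0,0,:] − Σₗ aₗ[0]bₗ[0]cₗ = [0, 4] − (3)·(2)·(-1, 1) = [6, -2]. Then w[k] = R[0,0,k] / 2 for each k, giving w = [6, -2] / 2 = (3, -1).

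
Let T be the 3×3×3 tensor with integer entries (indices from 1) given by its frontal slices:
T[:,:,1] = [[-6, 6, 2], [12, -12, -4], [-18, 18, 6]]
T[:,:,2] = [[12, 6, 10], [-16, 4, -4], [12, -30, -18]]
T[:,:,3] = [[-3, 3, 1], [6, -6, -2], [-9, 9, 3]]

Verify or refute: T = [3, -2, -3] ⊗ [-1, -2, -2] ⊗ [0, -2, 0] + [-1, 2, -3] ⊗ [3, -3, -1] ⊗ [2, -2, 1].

Yes

Reconstruct entrywise from the claimed factors. For example, T[1,3,3] = 1 and Σₗ aₗ[1]bₗ[3]cₗ[3] = (3)·(-2)·(0) + (-1)·(-1)·(1) = 1; checking all 27 entries, every one matches. The claim holds.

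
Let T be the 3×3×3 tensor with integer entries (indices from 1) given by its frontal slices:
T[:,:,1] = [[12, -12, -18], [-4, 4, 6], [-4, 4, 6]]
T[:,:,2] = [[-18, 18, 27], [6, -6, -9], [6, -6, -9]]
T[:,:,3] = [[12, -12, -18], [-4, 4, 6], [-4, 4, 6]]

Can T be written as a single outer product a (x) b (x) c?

Yes

If T = a (x) b (x) c then every fibre of T is a multiple of the corresponding factor, so read the factors off the fibres through the nonzero entry T[1,1,1] = 12.
The mode-1 fibre T[:,1,1] = [12, -4, -4] gives a = [3, -1, -1] (primitive direction); the mode-2 fibre T[1,:,1] = [12, -12, -18] gives b = [2, -2, -3]; then c[k] = T[1,1,k] / (a[1]·b[1]) = [12, -18, 12] / 6 = [2, -3, 2].
Expanding [3, -1, -1] (x) [2, -2, -3] (x) [2, -3, 2] reproduces all 27 entries of T, so T = [3, -1, -1] (x) [2, -2, -3] (x) [2, -3, 2] and rank(T) ≤ 1.
Equivalently every frontal slice T[:,:,k] is c[k] times the rank-1 matrix [3, -1, -1] (x) [2, -2, -3]. So T has rank 1 (it is nonzero).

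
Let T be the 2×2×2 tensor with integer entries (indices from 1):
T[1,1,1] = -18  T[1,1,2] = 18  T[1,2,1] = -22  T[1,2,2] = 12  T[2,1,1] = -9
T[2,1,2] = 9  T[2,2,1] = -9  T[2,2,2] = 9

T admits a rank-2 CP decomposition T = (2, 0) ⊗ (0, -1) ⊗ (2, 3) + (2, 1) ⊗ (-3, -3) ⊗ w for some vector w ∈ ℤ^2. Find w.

w = (3, -3)

Subtract the known terms from T to get the rank-1 residual R = (2, 1) ⊗ (-3, -3) ⊗ w, so R[i,j,k] = a[i]·b[j]·w[k]. Pick indices with nonzero a[1]·b[1] = (2)·(-3) = -6. Only the fibre through (1,1,·) is needed: R[1,1,:] = T[1,1,:] − Σₗ aₗ[1]bₗ[1]cₗ = [-18, 18] − (2)·(0)·(2, 3) = [-18, 18]. Then w[k] = R[1,1,k] / -6 for each k, giving w = [-18, 18] / -6 = (3, -3).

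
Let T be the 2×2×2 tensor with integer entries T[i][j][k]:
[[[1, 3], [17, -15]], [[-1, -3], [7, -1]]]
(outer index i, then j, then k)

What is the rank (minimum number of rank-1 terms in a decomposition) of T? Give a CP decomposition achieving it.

rank(T) = 2

Lower bound: the mode-1 unfolding of T (rows indexed by i, columns by (j,k) = (0,0), (0,1), (1,0), (1,1)) is [[1, 3, 17, -15], [-1, -3, 7, -1]].
There the 2×2 minor on rows i ∈ {0, 1}, columns (j,k) ∈ {(0,0), (1,0)} is det [[1, 17], [-1, 7]] = 24 ≠ 0, so this unfolding has rank ≥ 2; CP rank is at least every unfolding rank, so rank(T) ≥ 2. (Unfolding ranks only ever bound the CP rank from below — rank(T) can be strictly larger than all of them — so the matching upper bound has to come from an explicit 2-term decomposition.)
Upper bound — finding two terms. Write S_k = T[:,:,k] for the frontal slices: S₀ = [[1, 17], [-1, 7]], S₁ = [[3, -15], [-3, -1]].
If T = a₁ (x) b₁ (x) c₁ + a₂ (x) b₂ (x) c₂ then each S_k = c₁[k]·a₁b₁ᵀ + c₂[k]·a₂b₂ᵀ. S₀ and S₁ are linearly independent, so a₁b₁ᵀ and a₂b₂ᵀ must span the same plane of matrices: they are the rank-1 matrices of the form x·S₀ + y·S₁.
det(x·S₀ + y·S₁) is 24·x² + 56·xy − 48·y² = 8·(x + 3·y)(3·x − 2·y), vanishing at (x:y) = (3:-1) and (2:3).
M₁ = 3·S₀ − S₁ = [[0, 66], [0, 22]] = 22·[3, 1][0, 1]ᵀ and M₂ = 2·S₀ + 3·S₁ = [[11, -11], [-11, 11]] = 11·[1, -1][1, -1]ᵀ, so take a₁ = [3, 1], b₁ = [0, 1], a₂ = [1, -1], b₂ = [1, -1].
Each slice is an integer combination of E₁ = a₁b₁ᵀ and E₂ = a₂b₂ᵀ: S₀ = 6·E₁ + E₂, S₁ = −4·E₁ + 3·E₂; reading off coefficients, c₁ = [6, -4] and c₂ = [1, 3].
Hence T = [3, 1] (x) [0, 1] (x) [6, -4] + [1, -1] (x) [1, -1] (x) [1, 3], so rank(T) ≤ 2.
These bounds meet, so rank(T) = 2.
Check entry T[1,1,1] = -1: (1)·(1)·(-4) + (-1)·(-1)·(3) = -1.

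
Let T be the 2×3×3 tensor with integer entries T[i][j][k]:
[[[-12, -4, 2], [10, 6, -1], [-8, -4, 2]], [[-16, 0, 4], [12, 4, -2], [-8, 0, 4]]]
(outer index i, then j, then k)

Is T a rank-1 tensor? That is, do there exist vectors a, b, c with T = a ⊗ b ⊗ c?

The mode-3 unfolding of T (rows indexed by k, columns by (i,j) = (0,0), (0,1), (0,2), (1,0), (1,1), (1,2)) is [[-12, 10, -8, -16, 12, -8], [-4, 6, -4, 0, 4, 0], [2, -1, 2, 4, -2, 4]].
There the 3×3 minor on rows k ∈ {0, 1, 2}, columns (i,j) ∈ {(0,0), (0,1), (0,2)} is det [[-12, 10, -8], [-4, 6, -4], [2, -1, 2]] = -32 ≠ 0, so this unfolding has rank ≥ 3; CP rank is at least every unfolding rank, so rank(T) ≥ 3.
In particular rank(T) ≥ 3 > 1, so T is not rank-1.

No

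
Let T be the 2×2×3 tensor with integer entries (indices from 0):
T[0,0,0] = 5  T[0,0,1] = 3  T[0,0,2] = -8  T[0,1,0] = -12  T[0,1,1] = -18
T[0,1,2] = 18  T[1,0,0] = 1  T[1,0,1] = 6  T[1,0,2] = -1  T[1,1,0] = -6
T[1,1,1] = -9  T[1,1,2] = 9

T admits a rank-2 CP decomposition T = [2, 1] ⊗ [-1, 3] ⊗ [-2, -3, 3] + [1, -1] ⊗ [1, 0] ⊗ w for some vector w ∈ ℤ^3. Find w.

Subtract the known terms from T to get the rank-1 residual R = [1, -1] ⊗ [1, 0] ⊗ w, so R[i,j,k] = a[i]·b[j]·w[k]. Pick indices with nonzero a[0]·b[0] = (1)·(1) = 1. Only the fibre through (0,0,·) is needed: R[0,0,:] = T[0,0,:] − Σₗ aₗ[0]bₗ[0]cₗ = [5, 3, -8] − (2)·(-1)·[-2, -3, 3] = [1, -3, -2]. Then w[k] = R[0,0,k] / 1 for each k, giving w = [1, -3, -2] / 1 = [1, -3, -2].

w = [1, -3, -2]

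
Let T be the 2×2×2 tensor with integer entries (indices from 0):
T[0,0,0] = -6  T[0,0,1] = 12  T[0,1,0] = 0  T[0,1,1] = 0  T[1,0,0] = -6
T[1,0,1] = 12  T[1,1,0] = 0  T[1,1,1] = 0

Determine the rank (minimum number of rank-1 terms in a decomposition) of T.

Lower bound: T ≠ 0 (e.g. T[0,0,0] = -6), so rank(T) ≥ 1.
Upper bound: if T = a ⊗ b ⊗ c then every fibre of T is a multiple of the corresponding factor, so read the factors off the fibres through the nonzero entry T[0,0,0] = -6.
The mode-1 fibre T[:,0,0] = [-6, -6] gives a = [1, 1] (primitive direction); the mode-2 fibre T[0,:,0] = [-6, 0] gives b = [1, 0]; then c[k] = T[0,0,k] / (a[0]·b[0]) = [-6, 12] / 1 = [-6, 12].
Expanding [1, 1] ⊗ [1, 0] ⊗ [-6, 12] reproduces all 8 entries of T, so T = [1, 1] ⊗ [1, 0] ⊗ [-6, 12] and rank(T) ≤ 1.
These bounds meet, so rank(T) = 1.
Check entry T[1,1,1] = 0: (1)·(0)·(12) = 0.

1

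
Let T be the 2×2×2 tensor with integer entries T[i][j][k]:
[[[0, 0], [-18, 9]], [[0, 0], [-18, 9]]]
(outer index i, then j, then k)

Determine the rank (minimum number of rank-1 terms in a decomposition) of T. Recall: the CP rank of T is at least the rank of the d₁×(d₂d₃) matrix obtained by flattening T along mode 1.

1

Lower bound: T ≠ 0 (e.g. T[0,1,0] = -18), so rank(T) ≥ 1.
Upper bound: the mode-1 fibre T[:,1,0] = [-18, -18] gives a = [1, 1] (primitive direction); the mode-2 fibre T[0,:,0] = [0, -18] gives b = [0, 1]; then c[k] = T[0,1,k] / (a[0]·b[1]) = [-18, 9] / 1 = [-18, 9].
Expanding [1, 1] ∘ [0, 1] ∘ [-18, 9] reproduces all 8 entries of T, so T = [1, 1] ∘ [0, 1] ∘ [-18, 9] and rank(T) ≤ 1.
These bounds meet, so rank(T) = 1.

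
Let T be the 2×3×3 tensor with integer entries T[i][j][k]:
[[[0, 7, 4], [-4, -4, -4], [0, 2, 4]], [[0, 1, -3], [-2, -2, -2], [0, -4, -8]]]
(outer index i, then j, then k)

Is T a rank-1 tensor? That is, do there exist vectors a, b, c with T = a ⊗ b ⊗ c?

No

The mode-2 unfolding of T (rows indexed by j, columns by (i,k) = (0,0), (0,1), (0,2), (1,0), (1,1), (1,2)) is [[0, 7, 4, 0, 1, -3], [-4, -4, -4, -2, -2, -2], [0, 2, 4, 0, -4, -8]].
There the 3×3 minor on rows j ∈ {0, 1, 2}, columns (i,k) ∈ {(0,0), (0,1), (0,2)} is det [[0, 7, 4], [-4, -4, -4], [0, 2, 4]] = 80 ≠ 0, so this unfolding has rank ≥ 3; CP rank is at least every unfolding rank, so rank(T) ≥ 3.
In particular rank(T) ≥ 3 > 1, so T is not rank-1.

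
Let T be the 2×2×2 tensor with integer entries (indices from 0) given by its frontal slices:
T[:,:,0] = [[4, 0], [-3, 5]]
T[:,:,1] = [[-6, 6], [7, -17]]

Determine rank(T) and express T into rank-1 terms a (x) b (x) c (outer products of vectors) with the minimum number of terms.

Lower bound: the mode-1 unfolding of T (rows indexed by i, columns by (j,k) = (0,0), (0,1), (1,0), (1,1)) is [[4, -6, 0, 6], [-3, 7, 5, -17]].
There the 2×2 minor on rows i ∈ {0, 1}, columns (j,k) ∈ {(0,0), (0,1)} is det [[4, -6], [-3, 7]] = 10 ≠ 0, so this unfolding has rank ≥ 2; CP rank is at least every unfolding rank, so rank(T) ≥ 2. (Flattening ranks never certify an upper bound on CP rank; for that we must actually write T with 2 rank-1 terms.)
Upper bound — finding two terms. Write S_k = T[:,:,k] for the frontal slices: S₀ = [[4, 0], [-3, 5]], S₁ = [[-6, 6], [7, -17]].
If T = a₁ (x) b₁ (x) c₁ + a₂ (x) b₂ (x) c₂ then each S_k = c₁[k]·a₁b₁ᵀ + c₂[k]·a₂b₂ᵀ. S₀ and S₁ are linearly independent, so a₁b₁ᵀ and a₂b₂ᵀ must span the same plane of matrices: they are the rank-1 matrices of the form x·S₀ + y·S₁.
det(x·S₀ + y·S₁) is 20·x² − 80·xy + 60·y² = 20·(x − 3·y)(x − y), vanishing at (x:y) = (3:1) and (1:1).
M₁ = 3·S₀ + S₁ = [[6, 6], [-2, -2]] = 2·[3, -1][1, 1]ᵀ and M₂ = S₀ + S₁ = [[-2, 6], [4, -12]] = (-2)·[1, -2][1, -3]ᵀ, so take a₁ = [3, -1], b₁ = [1, 1], a₂ = [1, -2], b₂ = [1, -3].
Each slice is an integer combination of E₁ = a₁b₁ᵀ and E₂ = a₂b₂ᵀ: S₀ = E₁ + E₂, S₁ = −E₁ − 3·E₂; reading off coefficients, c₁ = [1, -1] and c₂ = [1, -3].
Hence T = [3, -1] (x) [1, 1] (x) [1, -1] + [1, -2] (x) [1, -3] (x) [1, -3], so rank(T) ≤ 2.
These bounds meet, so rank(T) = 2.

rank(T) = 2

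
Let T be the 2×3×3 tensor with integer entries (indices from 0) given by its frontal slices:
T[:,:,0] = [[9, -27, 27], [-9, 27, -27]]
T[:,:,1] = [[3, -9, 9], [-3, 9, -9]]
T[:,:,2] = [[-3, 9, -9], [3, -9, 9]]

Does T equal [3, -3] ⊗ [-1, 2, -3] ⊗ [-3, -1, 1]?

Reconstruct entry (0,1,0) from the claimed factors: Σₗ aₗ[0]bₗ[1]cₗ[0] = (3)·(2)·(-3) = -18, but T[0,1,0] = -27. The claim is false.

No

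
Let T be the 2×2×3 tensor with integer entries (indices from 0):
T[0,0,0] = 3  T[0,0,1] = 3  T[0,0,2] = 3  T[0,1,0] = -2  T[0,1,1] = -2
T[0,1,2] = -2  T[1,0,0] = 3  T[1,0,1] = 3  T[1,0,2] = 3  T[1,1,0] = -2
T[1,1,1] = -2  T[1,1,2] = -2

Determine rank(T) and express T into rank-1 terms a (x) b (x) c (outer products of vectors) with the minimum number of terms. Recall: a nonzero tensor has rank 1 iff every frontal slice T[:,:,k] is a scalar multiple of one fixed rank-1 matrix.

Lower bound: T ≠ 0 (e.g. T[0,0,0] = 3), so rank(T) ≥ 1.
Upper bound: if T = a (x) b (x) c then every fibre of T is a multiple of the corresponding factor, so read the factors off the fibres through the nonzero entry T[0,0,0] = 3.
The mode-1 fibre T[:,0,0] = [3, 3] gives a = [1, 1] (primitive direction); the mode-2 fibre T[0,:,0] = [3, -2] gives b = [3, -2]; then c[k] = T[0,0,k] / (a[0]·b[0]) = [3, 3, 3] / 3 = [1, 1, 1].
Expanding [1, 1] (x) [3, -2] (x) [1, 1, 1] reproduces all 12 entries of T, so T = [1, 1] (x) [3, -2] (x) [1, 1, 1] and rank(T) ≤ 1.
These bounds meet, so rank(T) = 1.

rank(T) = 1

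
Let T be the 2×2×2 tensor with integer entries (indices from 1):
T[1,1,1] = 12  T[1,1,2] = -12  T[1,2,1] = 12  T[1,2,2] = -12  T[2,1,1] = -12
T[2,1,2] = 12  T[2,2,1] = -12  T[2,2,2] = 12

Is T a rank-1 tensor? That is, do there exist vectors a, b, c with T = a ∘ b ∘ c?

If T = a ∘ b ∘ c then every fibre of T is a multiple of the corresponding factor, so read the factors off the fibres through the nonzero entry T[1,1,1] = 12.
The mode-1 fibre T[:,1,1] = [12, -12] gives a = (1, -1) (primitive direction); the mode-2 fibre T[1,:,1] = [12, 12] gives b = (1, 1); then c[k] = T[1,1,k] / (a[1]·b[1]) = [12, -12] / 1 = (12, -12).
Expanding (1, -1) ∘ (1, 1) ∘ (12, -12) reproduces all 8 entries of T, so T = (1, -1) ∘ (1, 1) ∘ (12, -12) and rank(T) ≤ 1.
Equivalently every frontal slice T[:,:,k] is c[k] times the rank-1 matrix (1, -1) ∘ (1, 1). So T has rank 1 (it is nonzero).

Yes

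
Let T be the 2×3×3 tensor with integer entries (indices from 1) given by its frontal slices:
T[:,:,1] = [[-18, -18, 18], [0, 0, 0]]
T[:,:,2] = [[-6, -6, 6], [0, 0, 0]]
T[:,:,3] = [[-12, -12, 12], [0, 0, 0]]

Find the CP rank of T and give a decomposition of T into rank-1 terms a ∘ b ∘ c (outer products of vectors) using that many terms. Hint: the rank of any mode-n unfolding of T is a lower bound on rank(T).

rank(T) = 1

Lower bound: T ≠ 0 (e.g. T[1,1,1] = -18), so rank(T) ≥ 1.
Upper bound: if T = a ∘ b ∘ c then every fibre of T is a multiple of the corresponding factor, so read the factors off the fibres through the nonzero entry T[1,1,1] = -18.
The mode-1 fibre T[:,1,1] = [-18, 0] gives a = (1, 0) (primitive direction); the mode-2 fibre T[1,:,1] = [-18, -18, 18] gives b = (1, 1, -1); then c[k] = T[1,1,k] / (a[1]·b[1]) = [-18, -6, -12] / 1 = (-18, -6, -12).
Expanding (1, 0) ∘ (1, 1, -1) ∘ (-18, -6, -12) reproduces all 18 entries of T, so T = (1, 0) ∘ (1, 1, -1) ∘ (-18, -6, -12) and rank(T) ≤ 1.
These bounds meet, so rank(T) = 1.
Check entry T[2,1,3] = 0: (0)·(1)·(-12) = 0.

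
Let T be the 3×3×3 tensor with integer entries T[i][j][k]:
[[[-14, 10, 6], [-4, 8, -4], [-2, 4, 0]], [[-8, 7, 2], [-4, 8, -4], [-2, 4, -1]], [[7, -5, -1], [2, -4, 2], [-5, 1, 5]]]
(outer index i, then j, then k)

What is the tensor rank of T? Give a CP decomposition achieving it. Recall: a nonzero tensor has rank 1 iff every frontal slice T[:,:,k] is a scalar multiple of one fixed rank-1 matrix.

Lower bound: the mode-1 unfolding of T (rows indexed by i, columns by (j,k) = (0,0), (0,1), (0,2), (1,0), (1,1), (1,2), (2,0), (2,1), (2,2)) is [[-14, 10, 6, -4, 8, -4, -2, 4, 0], [-8, 7, 2, -4, 8, -4, -2, 4, -1], [7, -5, -1, 2, -4, 2, -5, 1, 5]].
There the 3×3 minor on rows i ∈ {0, 1, 2}, columns (j,k) ∈ {(0,0), (0,1), (0,2)} is det [[-14, 10, 6], [-8, 7, 2], [7, -5, -1]] = -36 ≠ 0, so this unfolding has rank ≥ 3; CP rank is at least every unfolding rank, so rank(T) ≥ 3. (Unfolding ranks only ever bound the CP rank from below — rank(T) can be strictly larger than all of them — so the matching upper bound has to come from an explicit 3-term decomposition.)
Upper bound: T is a sum of 3 rank-1 terms, T = [2, 1, -2] (x) [2, 0, -1] (x) [-2, 1, 1] + [2, 1, 1] (x) [1, 0, 1] (x) [-2, 1, 2] + [2, 2, -1] (x) [1, 2, 1] (x) [-1, 2, -1] (written with every a and b primitive with positive leading entry and the scale carried by c; CP decompositions are not unique, and this one is verified by expanding entrywise), so rank(T) ≤ 3.
These bounds meet, so rank(T) = 3.

rank(T) = 3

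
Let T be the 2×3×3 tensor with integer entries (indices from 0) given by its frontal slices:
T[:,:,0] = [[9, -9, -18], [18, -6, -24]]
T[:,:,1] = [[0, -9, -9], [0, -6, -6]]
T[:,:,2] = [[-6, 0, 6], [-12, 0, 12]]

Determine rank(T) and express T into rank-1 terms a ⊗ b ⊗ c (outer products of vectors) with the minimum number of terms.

rank(T) = 2

Lower bound: in the mode-1 unfolding of T (rows indexed by i, columns by (j,k)) the 2×2 minor on rows i ∈ {0, 1}, columns (j,k) ∈ {(0,0), (1,0)} is det [[9, -9], [18, -6]] = 108 ≠ 0, so that unfolding has rank ≥ 2 and hence rank(T) ≥ 2 (CP rank is at least every unfolding rank, though it can be larger).
Upper bound: with S_k = T[:,:,k], the two rank-1 terms a₁b₁ᵀ, a₂b₂ᵀ are the rank-1 members of the pencil x·S₀ + y·S₁.
The 2×2 minor of x·S₀ + y·S₁ on rows {0,1}, columns {0,1} is 108·x² + 108·xy = 108·(x + y)(x), vanishing at (x:y) = (1:-1) and (0:1).
M₁ = S₀ − S₁ = [[9, 0, -9], [18, 0, -18]] = 9·[1, 2][1, 0, -1]ᵀ and M₂ = S₁ = [[0, -9, -9], [0, -6, -6]] = (-3)·[3, 2][0, 1, 1]ᵀ, so take a₁ = [1, 2], b₁ = [1, 0, -1], a₂ = [3, 2], b₂ = [0, 1, 1].
Each slice is an integer combination of E₁ = a₁b₁ᵀ and E₂ = a₂b₂ᵀ: S₀ = 9·E₁ − 3·E₂, S₁ = −3·E₂, S₂ = −6·E₁; reading off coefficients, c₁ = [9, 0, -6] and c₂ = [-3, -3, 0].
Hence T = [1, 2] ⊗ [1, 0, -1] ⊗ [9, 0, -6] + [3, 2] ⊗ [0, 1, 1] ⊗ [-3, -3, 0], so rank(T) ≤ 2.
These bounds meet, so rank(T) = 2.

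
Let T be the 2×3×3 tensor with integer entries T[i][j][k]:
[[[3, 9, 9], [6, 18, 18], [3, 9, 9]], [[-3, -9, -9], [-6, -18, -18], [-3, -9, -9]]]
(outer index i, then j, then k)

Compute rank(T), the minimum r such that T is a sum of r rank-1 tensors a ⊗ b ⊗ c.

1

Lower bound: T ≠ 0 (e.g. T[0,0,0] = 3), so rank(T) ≥ 1.
Upper bound: if T = a ⊗ b ⊗ c then every fibre of T is a multiple of the corresponding factor, so read the factors off the fibres through the nonzero entry T[0,0,0] = 3.
The mode-1 fibre T[:,0,0] = [3, -3] gives a = [1, -1] (primitive direction); the mode-2 fibre T[0,:,0] = [3, 6, 3] gives b = [1, 2, 1]; then c[k] = T[0,0,k] / (a[0]·b[0]) = [3, 9, 9] / 1 = [3, 9, 9].
Expanding [1, -1] ⊗ [1, 2, 1] ⊗ [3, 9, 9] reproduces all 18 entries of T, so T = [1, -1] ⊗ [1, 2, 1] ⊗ [3, 9, 9] and rank(T) ≤ 1.
These bounds meet, so rank(T) = 1.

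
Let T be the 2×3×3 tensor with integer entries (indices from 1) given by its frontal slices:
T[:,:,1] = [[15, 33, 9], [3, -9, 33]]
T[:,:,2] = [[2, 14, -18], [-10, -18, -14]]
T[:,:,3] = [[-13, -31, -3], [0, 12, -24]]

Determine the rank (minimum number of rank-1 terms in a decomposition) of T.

2

Lower bound: the mode-3 unfolding of T (rows indexed by k, columns by (i,j) = (1,1), (1,2), (1,3), (2,1), (2,2), (2,3)) is [[15, 33, 9, 3, -9, 33], [2, 14, -18, -10, -18, -14], [-13, -31, -3, 0, 12, -24]].
There the 2×2 minor on rows k ∈ {1, 2}, columns (i,j) ∈ {(1,1), (1,2)} is det [[15, 33], [2, 14]] = 144 ≠ 0, so this unfolding has rank ≥ 2; CP rank is at least every unfolding rank, so rank(T) ≥ 2. (Unfolding ranks only ever bound the CP rank from below — rank(T) can be strictly larger than all of them — so the matching upper bound has to come from an explicit 2-term decomposition.)
Upper bound — finding two terms. Write S_k = T[:,:,k] for the frontal slices: S₁ = [[15, 33, 9], [3, -9, 33]], S₂ = [[2, 14, -18], [-10, -18, -14]], S₃ = [[-13, -31, -3], [0, 12, -24]].
If T = a₁ ⊗ b₁ ⊗ c₁ + a₂ ⊗ b₂ ⊗ c₂ then each S_k = c₁[k]·a₁b₁ᵀ + c₂[k]·a₂b₂ᵀ. S₁ and S₂ are linearly independent, so a₁b₁ᵀ and a₂b₂ᵀ must span the same plane of matrices: they are the rank-1 matrices of the form x·S₁ + y·S₂.
The 2×2 minor of x·S₁ + y·S₂ on rows {1,2}, columns {1,2} is −234·x² + 104·y² = (-26)·(3·x − 2·y)(3·x + 2·y), vanishing at (x:y) = (2:3) and (2:-3).
M₁ = 2·S₁ + 3·S₂ = [[36, 108, -36], [-24, -72, 24]] = 12·[3, -2][1, 3, -1]ᵀ and M₂ = 2·S₁ − 3·S₂ = [[24, 24, 72], [36, 36, 108]] = 12·[2, 3][1, 1, 3]ᵀ, so take a₁ = [3, -2], b₁ = [1, 3, -1], a₂ = [2, 3], b₂ = [1, 1, 3].
Each slice is an integer combination of E₁ = a₁b₁ᵀ and E₂ = a₂b₂ᵀ: S₁ = 3·E₁ + 3·E₂, S₂ = 2·E₁ − 2·E₂, S₃ = −3·E₁ − 2·E₂; reading off coefficients, c₁ = [3, 2, -3] and c₂ = [3, -2, -2].
Hence T = [3, -2] ⊗ [1, 3, -1] ⊗ [3, 2, -3] + [2, 3] ⊗ [1, 1, 3] ⊗ [3, -2, -2], so rank(T) ≤ 2.
These bounds meet, so rank(T) = 2.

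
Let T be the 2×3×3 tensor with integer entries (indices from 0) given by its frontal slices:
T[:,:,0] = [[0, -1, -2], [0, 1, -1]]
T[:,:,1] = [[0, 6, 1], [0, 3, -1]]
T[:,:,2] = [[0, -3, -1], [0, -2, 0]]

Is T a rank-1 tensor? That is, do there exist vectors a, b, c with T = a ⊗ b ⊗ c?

No

The mode-3 unfolding of T (rows indexed by k, columns by (i,j) = (0,0), (0,1), (0,2), (1,0), (1,1), (1,2)) is [[0, -1, -2, 0, 1, -1], [0, 6, 1, 0, 3, -1], [0, -3, -1, 0, -2, 0]].
There the 3×3 minor on rows k ∈ {0, 1, 2}, columns (i,j) ∈ {(0,1), (0,2), (1,1)} is det [[-1, -2, 1], [6, 1, 3], [-3, -1, -2]] = -10 ≠ 0, so this unfolding has rank ≥ 3; CP rank is at least every unfolding rank, so rank(T) ≥ 3.
In particular rank(T) ≥ 3 > 1, so T is not rank-1.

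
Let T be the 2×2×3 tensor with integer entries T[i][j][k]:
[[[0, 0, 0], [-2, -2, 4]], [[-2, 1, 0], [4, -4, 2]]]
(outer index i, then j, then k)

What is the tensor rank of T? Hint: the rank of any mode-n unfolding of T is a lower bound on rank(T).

3

Lower bound: the mode-3 unfolding of T (rows indexed by k, columns by (i,j) = (0,0), (0,1), (1,0), (1,1)) is [[0, -2, -2, 4], [0, -2, 1, -4], [0, 4, 0, 2]].
There the 3×3 minor on rows k ∈ {0, 1, 2}, columns (i,j) ∈ {(0,1), (1,0), (1,1)} is det [[-2, -2, 4], [-2, 1, -4], [4, 0, 2]] = 4 ≠ 0, so this unfolding has rank ≥ 3; CP rank is at least every unfolding rank, so rank(T) ≥ 3. (This is only a lower bound: in general the CP rank may exceed every unfolding rank, so we still need to exhibit 3 rank-1 terms summing to T.)
Upper bound: T is a sum of 3 rank-1 terms, T = (0, 1) ⊗ (0, 1) ⊗ (2, 0, -2) + (0, 1) ⊗ (1, -2) ⊗ (-2, 1, 0) + (1, 1) ⊗ (0, 1) ⊗ (-2, -2, 4) (one valid choice — decompositions are not unique — normalised so each a, b is primitive with positive first nonzero entry; check it by expanding all entries), so rank(T) ≤ 3.
These bounds meet, so rank(T) = 3.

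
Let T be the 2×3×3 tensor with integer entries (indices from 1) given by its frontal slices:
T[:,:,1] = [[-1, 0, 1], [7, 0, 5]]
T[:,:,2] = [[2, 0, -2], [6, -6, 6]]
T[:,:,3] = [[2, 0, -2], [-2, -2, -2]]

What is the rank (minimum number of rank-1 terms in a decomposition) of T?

3

Lower bound: the mode-2 unfolding of T (rows indexed by j, columns by (i,k) = (1,1), (1,2), (1,3), (2,1), (2,2), (2,3)) is [[-1, 2, 2, 7, 6, -2], [0, 0, 0, 0, -6, -2], [1, -2, -2, 5, 6, -2]].
There the 3×3 minor on rows j ∈ {1, 2, 3}, columns (i,k) ∈ {(1,1), (2,1), (2,2)} is det [[-1, 7, 6], [0, 0, -6], [1, 5, 6]] = -72 ≠ 0, so this unfolding has rank ≥ 3; CP rank is at least every unfolding rank, so rank(T) ≥ 3. (Unfolding ranks only ever bound the CP rank from below — rank(T) can be strictly larger than all of them — so the matching upper bound has to come from an explicit 3-term decomposition.)
Upper bound: T is a sum of 3 rank-1 terms, T = [0, 1] ⊗ [0, 1, -1] ⊗ [4, -4, -4] + [0, 1] ⊗ [2, -1, 2] ⊗ [4, 2, -2] + [1, 1] ⊗ [1, 0, -1] ⊗ [-1, 2, 2] (one valid choice — decompositions are not unique — normalised so each a, b is primitive with positive first nonzero entry; check it by expanding all entries), so rank(T) ≤ 3.
These bounds meet, so rank(T) = 3.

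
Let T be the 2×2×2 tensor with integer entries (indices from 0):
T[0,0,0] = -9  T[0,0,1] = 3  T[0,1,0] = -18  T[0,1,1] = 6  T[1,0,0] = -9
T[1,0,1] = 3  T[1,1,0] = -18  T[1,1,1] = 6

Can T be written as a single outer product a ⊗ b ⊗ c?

The mode-1 fibre T[:,0,0] = [-9, -9] gives a = [1, 1] (primitive direction); the mode-2 fibre T[0,:,0] = [-9, -18] gives b = [1, 2]; then c[k] = T[0,0,k] / (a[0]·b[0]) = [-9, 3] / 1 = [-9, 3].
Expanding [1, 1] ⊗ [1, 2] ⊗ [-9, 3] reproduces all 8 entries of T, so T = [1, 1] ⊗ [1, 2] ⊗ [-9, 3] and rank(T) ≤ 1.
Equivalently every frontal slice T[:,:,k] is c[k] times the rank-1 matrix [1, 1] ⊗ [1, 2]. So T has rank 1 (it is nonzero).

Yes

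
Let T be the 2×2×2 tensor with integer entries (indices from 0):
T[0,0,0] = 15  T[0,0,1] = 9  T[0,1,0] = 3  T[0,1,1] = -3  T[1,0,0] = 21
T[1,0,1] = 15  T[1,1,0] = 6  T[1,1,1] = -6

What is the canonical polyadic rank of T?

2

Lower bound: in the mode-1 unfolding of T (rows indexed by i, columns by (j,k)) the 2×2 minor on rows i ∈ {0, 1}, columns (j,k) ∈ {(0,0), (0,1)} is det [[15, 9], [21, 15]] = 36 ≠ 0, so that unfolding has rank ≥ 2 and hence rank(T) ≥ 2 (CP rank is at least every unfolding rank, though it can be larger).
Upper bound: with S_k = T[:,:,k], the two rank-1 terms a₁b₁ᵀ, a₂b₂ᵀ are the rank-1 members of the pencil x·S₀ + y·S₁.
det(x·S₀ + y·S₁) is 27·x² − 18·xy − 9·y² = 9·(x − y)(3·x + y), vanishing at (x:y) = (1:1) and (1:-3).
M₁ = S₀ + S₁ = [[24, 0], [36, 0]] = 12·(2, 3)(1, 0)ᵀ and M₂ = S₀ − 3·S₁ = [[-12, 12], [-24, 24]] = (-12)·(1, 2)(1, -1)ᵀ, so take a₁ = (2, 3), b₁ = (1, 0), a₂ = (1, 2), b₂ = (1, -1).
Each slice is an integer combination of E₁ = a₁b₁ᵀ and E₂ = a₂b₂ᵀ: S₀ = 9·E₁ − 3·E₂, S₁ = 3·E₁ + 3·E₂; reading off coefficients, c₁ = (9, 3) and c₂ = (-3, 3).
Hence T = (2, 3) ⊗ (1, 0) ⊗ (9, 3) + (1, 2) ⊗ (1, -1) ⊗ (-3, 3), so rank(T) ≤ 2.
These bounds meet, so rank(T) = 2.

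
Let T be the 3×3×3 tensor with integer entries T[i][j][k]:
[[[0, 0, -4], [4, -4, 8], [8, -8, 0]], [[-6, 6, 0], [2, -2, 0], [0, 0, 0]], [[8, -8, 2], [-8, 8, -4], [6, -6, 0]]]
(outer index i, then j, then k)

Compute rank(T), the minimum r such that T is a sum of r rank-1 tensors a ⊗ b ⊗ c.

3

Lower bound: the mode-1 unfolding of T (rows indexed by i, columns by (j,k) = (0,0), (0,1), (0,2), (1,0), (1,1), (1,2), (2,0), (2,1), (2,2)) is [[0, 0, -4, 4, -4, 8, 8, -8, 0], [-6, 6, 0, 2, -2, 0, 0, 0, 0], [8, -8, 2, -8, 8, -4, 6, -6, 0]].
There the 3×3 minor on rows i ∈ {0, 1, 2}, columns (j,k) ∈ {(0,0), (0,2), (1,0)} is det [[0, -4, 4], [-6, 0, 2], [8, 2, -8]] = 80 ≠ 0, so this unfolding has rank ≥ 3; CP rank is at least every unfolding rank, so rank(T) ≥ 3. (Flattening ranks never certify an upper bound on CP rank; for that we must actually write T with 3 rank-1 terms.)
Upper bound: T is a sum of 3 rank-1 terms, T = [0, 2, -1] ⊗ [2, -1, 1] ⊗ [-2, 2, 0] + [2, 0, -1] ⊗ [1, -2, 0] ⊗ [-2, 2, -2] + [2, 1, 1] ⊗ [1, -1, 2] ⊗ [2, -2, 0] (written with every a and b primitive with positive leading entry and the scale carried by c; CP decompositions are not unique, and this one is verified by expanding entrywise), so rank(T) ≤ 3.
These bounds meet, so rank(T) = 3.
Check entry T[1,2,1] = 0: (2)·(1)·(2) + (0)·(0)·(2) + (1)·(2)·(-2) = 0.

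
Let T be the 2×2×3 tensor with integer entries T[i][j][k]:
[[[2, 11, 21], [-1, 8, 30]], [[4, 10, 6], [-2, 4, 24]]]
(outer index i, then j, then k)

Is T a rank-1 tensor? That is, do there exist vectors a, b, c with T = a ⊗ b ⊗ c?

The mode-1 unfolding of T (rows indexed by i, columns by (j,k) = (0,0), (0,1), (0,2), (1,0), (1,1), (1,2)) is [[2, 11, 21, -1, 8, 30], [4, 10, 6, -2, 4, 24]].
There the 2×2 minor on rows i ∈ {0, 1}, columns (j,k) ∈ {(0,0), (0,1)} is det [[2, 11], [4, 10]] = -24 ≠ 0, so this unfolding has rank ≥ 2; CP rank is at least every unfolding rank, so rank(T) ≥ 2.
In particular rank(T) ≥ 2 > 1, so T is not rank-1.

No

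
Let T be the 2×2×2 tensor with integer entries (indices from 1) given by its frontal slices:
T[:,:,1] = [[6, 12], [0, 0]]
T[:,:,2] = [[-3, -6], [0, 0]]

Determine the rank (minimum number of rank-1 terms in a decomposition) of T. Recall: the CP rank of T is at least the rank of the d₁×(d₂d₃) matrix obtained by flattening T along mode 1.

1

Lower bound: T ≠ 0 (e.g. T[1,1,1] = 6), so rank(T) ≥ 1.
Upper bound: if T = a ⊗ b ⊗ c then every fibre of T is a multiple of the corresponding factor, so read the factors off the fibres through the nonzero entry T[1,1,1] = 6.
The mode-1 fibre T[:,1,1] = [6, 0] gives a = (1, 0) (primitive direction); the mode-2 fibre T[1,:,1] = [6, 12] gives b = (1, 2); then c[k] = T[1,1,k] / (a[1]·b[1]) = [6, -3] / 1 = (6, -3).
Expanding (1, 0) ⊗ (1, 2) ⊗ (6, -3) reproduces all 8 entries of T, so T = (1, 0) ⊗ (1, 2) ⊗ (6, -3) and rank(T) ≤ 1.
These bounds meet, so rank(T) = 1.
Check entry T[2,1,2] = 0: (0)·(1)·(-3) = 0.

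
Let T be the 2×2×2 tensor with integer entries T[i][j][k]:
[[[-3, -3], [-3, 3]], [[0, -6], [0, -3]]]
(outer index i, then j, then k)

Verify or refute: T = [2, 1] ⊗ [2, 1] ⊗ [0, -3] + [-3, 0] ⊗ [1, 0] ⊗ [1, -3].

No

Reconstruct entry (0,1,0) from the claimed factors: Σₗ aₗ[0]bₗ[1]cₗ[0] = (2)·(1)·(0) + (-3)·(0)·(1) = 0, but T[0,1,0] = -3. The claim is false.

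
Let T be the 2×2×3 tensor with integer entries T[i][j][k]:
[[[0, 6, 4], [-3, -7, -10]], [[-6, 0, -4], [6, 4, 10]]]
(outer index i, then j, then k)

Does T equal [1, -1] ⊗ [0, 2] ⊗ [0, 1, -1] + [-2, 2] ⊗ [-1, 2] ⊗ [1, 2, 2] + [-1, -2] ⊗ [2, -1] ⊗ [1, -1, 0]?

Reconstruct entrywise from the claimed factors. For example, T[1,1,1] = 4 and Σₗ aₗ[1]bₗ[1]cₗ[1] = (-1)·(2)·(1) + (2)·(2)·(2) + (-2)·(-1)·(-1) = 4; checking all 12 entries, every one matches. The claim holds.

Yes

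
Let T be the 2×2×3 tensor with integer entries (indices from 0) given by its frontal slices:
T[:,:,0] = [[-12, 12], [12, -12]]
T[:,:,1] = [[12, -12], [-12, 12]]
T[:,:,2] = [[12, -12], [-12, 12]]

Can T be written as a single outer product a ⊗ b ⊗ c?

If T = a ⊗ b ⊗ c then every fibre of T is a multiple of the corresponding factor, so read the factors off the fibres through the nonzero entry T[0,0,0] = -12.
The mode-1 fibre T[:,0,0] = [-12, 12] gives a = (1, -1) (primitive direction); the mode-2 fibre T[0,:,0] = [-12, 12] gives b = (1, -1); then c[k] = T[0,0,k] / (a[0]·b[0]) = [-12, 12, 12] / 1 = (-12, 12, 12).
Expanding (1, -1) ⊗ (1, -1) ⊗ (-12, 12, 12) reproduces all 12 entries of T, so T = (1, -1) ⊗ (1, -1) ⊗ (-12, 12, 12) and rank(T) ≤ 1.
Equivalently every frontal slice T[:,:,k] is c[k] times the rank-1 matrix (1, -1) ⊗ (1, -1). So T has rank 1 (it is nonzero).

Yes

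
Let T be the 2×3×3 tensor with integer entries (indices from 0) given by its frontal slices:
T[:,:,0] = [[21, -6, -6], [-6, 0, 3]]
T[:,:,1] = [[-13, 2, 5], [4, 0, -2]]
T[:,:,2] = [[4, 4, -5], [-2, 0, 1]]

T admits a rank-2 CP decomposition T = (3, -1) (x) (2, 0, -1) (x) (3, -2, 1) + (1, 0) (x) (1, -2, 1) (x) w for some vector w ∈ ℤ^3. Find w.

w = (3, -1, -2)

Subtract the known terms from T to get the rank-1 residual R = (1, 0) (x) (1, -2, 1) (x) w, so R[i,j,k] = a[i]·b[j]·w[k]. Pick indices with nonzero a[0]·b[0] = (1)·(1) = 1. Only the fibre through (0,0,·) is needed: R[0,0,:] = T[0,0,:] − Σₗ aₗ[0]bₗ[0]cₗ = [21, -13, 4] − (3)·(2)·(3, -2, 1) = [3, -1, -2]. Then w[k] = R[0,0,k] / 1 for each k, giving w = [3, -1, -2] / 1 = (3, -1, -2).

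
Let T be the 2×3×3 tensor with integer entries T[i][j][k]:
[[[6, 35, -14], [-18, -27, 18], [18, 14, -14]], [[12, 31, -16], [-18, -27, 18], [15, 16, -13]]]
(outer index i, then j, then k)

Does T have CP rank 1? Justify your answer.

The mode-3 unfolding of T (rows indexed by k, columns by (i,j) = (0,0), (0,1), (0,2), (1,0), (1,1), (1,2)) is [[6, -18, 18, 12, -18, 15], [35, -27, 14, 31, -27, 16], [-14, 18, -14, -16, 18, -13]].
There the 2×2 minor on rows k ∈ {0, 1}, columns (i,j) ∈ {(0,0), (0,1)} is det [[6, -18], [35, -27]] = 468 ≠ 0, so this unfolding has rank ≥ 2; CP rank is at least every unfolding rank, so rank(T) ≥ 2.
In particular rank(T) ≥ 2 > 1, so T is not rank-1.

No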